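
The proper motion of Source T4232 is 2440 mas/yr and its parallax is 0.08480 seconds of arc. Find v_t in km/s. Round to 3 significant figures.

136 km/s

d = 1/p = 1/0.08480″ = 11.792 pc.
μ = 2440 mas/yr = 2.44 ″/yr.
v_t = 4.74 × μ × d = 4.74 × 2.44 × 11.792 = 136.38 km/s.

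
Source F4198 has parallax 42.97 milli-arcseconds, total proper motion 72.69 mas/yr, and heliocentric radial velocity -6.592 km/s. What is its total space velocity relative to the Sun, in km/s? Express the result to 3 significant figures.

d = 1/p = 1/0.04297″ = 23.272 pc.
μ = 72.69 mas/yr = 0.07269 ″/yr.
v_t = 4.740 μ d = 4.740 × 0.07269 × 23.272 = 8.0184 km/s.
v = √(v_r² + v_t²) = √((-6.592)² + 8.0184²) = √107.749 = 10.38 km/s.

10.4 km/s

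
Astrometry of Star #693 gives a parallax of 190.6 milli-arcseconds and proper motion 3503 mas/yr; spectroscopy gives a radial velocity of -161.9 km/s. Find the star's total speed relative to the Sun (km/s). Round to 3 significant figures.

d = 1/p = 1/0.1906″ = 5.2466 pc.
μ = 3503 mas/yr = 3.503 ″/yr.
v_t = 4.740 μ d = 4.740 × 3.503 × 5.2466 = 87.116 km/s.
v = √(v_r² + v_t²) = √((-161.9)² + 87.116²) = √33800.8 = 183.85 km/s.

184 km/s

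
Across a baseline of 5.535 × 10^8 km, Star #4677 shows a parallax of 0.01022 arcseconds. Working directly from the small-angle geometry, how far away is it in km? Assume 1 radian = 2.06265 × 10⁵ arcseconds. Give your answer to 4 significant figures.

θ = 0.01022″ = 0.01022/206265 = 4.9548 × 10^-8 rad.
d = B/θ = (5.535 × 10^8) / (4.9548 × 10^-8) = 1.1171 × 10^16 km.

1.117 × 10^16 km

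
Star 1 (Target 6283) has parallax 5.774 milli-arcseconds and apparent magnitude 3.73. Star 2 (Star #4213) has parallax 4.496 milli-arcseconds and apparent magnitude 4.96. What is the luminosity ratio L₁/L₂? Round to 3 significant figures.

L₁/L₂ = 1.88

d₁ = 1/p₁ = 1/0.005774″ = 173.19 pc; d₂ = 1/p₂ = 1/0.004496″ = 222.42 pc.
M₁ = m₁ − 5 log₁₀ d₁ + 5 = 3.73 − 11.1926 + 5 = -2.4626.
M₂ = 4.96 − 11.7359 + 5 = -1.7759.
L₁/L₂ = 10^(0.4(M₂ − M₁)) = 10^(0.4 × 0.6867) = 10^0.27468 = 1.8823.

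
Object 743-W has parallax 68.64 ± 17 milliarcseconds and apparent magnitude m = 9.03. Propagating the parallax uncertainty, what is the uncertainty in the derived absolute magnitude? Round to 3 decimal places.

M = m − 5 log₁₀ d + 5 = m + 5 log₁₀ p + 5, so ∂M/∂p = 5/(p ln 10).
σ_M = (5/ln 10) · (σ_p/p) = 2.1715 × 17/68.64 = 2.1715 × 0.24767 = 0.53782.

σ_M = 0.538 mag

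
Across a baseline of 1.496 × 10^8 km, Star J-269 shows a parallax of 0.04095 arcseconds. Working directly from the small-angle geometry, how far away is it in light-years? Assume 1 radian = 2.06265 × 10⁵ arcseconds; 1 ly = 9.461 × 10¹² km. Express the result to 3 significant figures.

θ = 0.04095″ = 0.04095/206265 = 1.9853 × 10^-7 rad.
d = B/θ = (1.496 × 10^8) / (1.9853 × 10^-7) = 7.5354 × 10^14 km = (7.5354 × 10^14) / (9.461 × 10^12) ly = 79.647 ly.

79.6 ly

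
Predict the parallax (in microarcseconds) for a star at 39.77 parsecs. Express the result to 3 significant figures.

p = 1/d = 1/39.77 = 0.025145 arcsec.
= 0.025145 × 10⁶ = 25145 μas.

25100 μas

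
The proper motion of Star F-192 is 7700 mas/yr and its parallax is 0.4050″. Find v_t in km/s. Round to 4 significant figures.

90.12 km/s

d = 1/p = 1/0.4050″ = 2.4691 pc.
μ = 7700 mas/yr = 7.70 ″/yr.
v_t = 4.74 × μ × d = 4.74 × 7.70 × 2.4691 = 90.117 km/s.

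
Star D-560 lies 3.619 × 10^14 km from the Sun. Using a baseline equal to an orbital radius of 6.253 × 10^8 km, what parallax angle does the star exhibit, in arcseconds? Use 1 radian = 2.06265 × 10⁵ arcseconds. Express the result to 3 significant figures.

0.356 arcsec

θ ≈ B/d = (6.253 × 10^8) / (3.619 × 10^14) = 1.7278 × 10^-6 rad.
In arcseconds: 1.7278 × 10^-6 × 206265 = 0.35638″.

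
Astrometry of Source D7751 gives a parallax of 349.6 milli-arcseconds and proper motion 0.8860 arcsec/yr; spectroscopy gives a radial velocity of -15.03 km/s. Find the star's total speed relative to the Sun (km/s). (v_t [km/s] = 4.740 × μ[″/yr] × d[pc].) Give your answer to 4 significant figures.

d = 1/p = 1/0.3496″ = 2.8604 pc.
v_t = 4.740 μ d = 4.740 × 0.8860 × 2.8604 = 12.013 km/s.
v = √(v_r² + v_t²) = √((-15.03)² + 12.013²) = √370.213 = 19.241 km/s.

19.24 km/s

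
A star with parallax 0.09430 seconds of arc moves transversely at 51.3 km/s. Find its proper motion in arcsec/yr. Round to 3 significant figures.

1.02 arcsec/yr

d = 1/p = 1/0.09430″ = 10.604 pc.
μ = v_t / (4.74 d) = 51.3 / (4.74 × 10.604) = 51.3 / 50.263 = 1.0206 ″/yr.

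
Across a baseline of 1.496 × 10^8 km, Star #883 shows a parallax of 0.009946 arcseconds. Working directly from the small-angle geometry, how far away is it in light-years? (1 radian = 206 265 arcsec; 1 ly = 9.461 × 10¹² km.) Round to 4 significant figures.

327.9 ly

θ = 0.009946″ = 0.009946/206265 = 4.8220 × 10^-8 rad.
d = B/θ = (1.496 × 10^8) / (4.8220 × 10^-8) = 3.1024 × 10^15 km = (3.1024 × 10^15) / (9.461 × 10^12) ly = 327.91 ly.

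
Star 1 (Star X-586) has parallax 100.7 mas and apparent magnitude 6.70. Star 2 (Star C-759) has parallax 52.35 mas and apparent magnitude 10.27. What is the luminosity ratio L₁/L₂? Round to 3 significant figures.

L₁/L₂ = 7.24

d₁ = 1/p₁ = 1/0.1007″ = 9.9305 pc; d₂ = 1/p₂ = 1/0.05235″ = 19.102 pc.
M₁ = m₁ − 5 log₁₀ d₁ + 5 = 6.70 − 4.9849 + 5 = 6.7151.
M₂ = 10.27 − 6.4054 + 5 = 8.8646.
L₁/L₂ = 10^(0.4(M₂ − M₁)) = 10^(0.4 × 2.1495) = 10^0.85980 = 7.241.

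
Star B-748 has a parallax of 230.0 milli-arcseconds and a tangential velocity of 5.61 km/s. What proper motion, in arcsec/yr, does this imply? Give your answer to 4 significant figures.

d = 1/p = 1/0.2300″ = 4.3478 pc.
μ = v_t / (4.74 d) = 5.61 / (4.74 × 4.3478) = 5.61 / 20.609 = 0.27221 ″/yr.

0.2722 arcsec/yr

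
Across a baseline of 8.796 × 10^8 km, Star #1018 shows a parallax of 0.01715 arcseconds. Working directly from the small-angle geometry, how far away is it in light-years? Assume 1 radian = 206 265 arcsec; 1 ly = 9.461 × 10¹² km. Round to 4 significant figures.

θ = 0.01715″ = 0.01715/206265 = 8.3145 × 10^-8 rad.
d = B/θ = (8.796 × 10^8) / (8.3145 × 10^-8) = 1.0579 × 10^16 km = (1.0579 × 10^16) / (9.461 × 10^12) ly = 1118.2 ly.

1118 ly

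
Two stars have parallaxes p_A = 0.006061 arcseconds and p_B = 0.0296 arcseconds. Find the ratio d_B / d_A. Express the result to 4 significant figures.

Since d = 1/p, d_B/d_A = p_A/p_B.
= 0.006061 / 0.0296 = 0.20476.

0.2048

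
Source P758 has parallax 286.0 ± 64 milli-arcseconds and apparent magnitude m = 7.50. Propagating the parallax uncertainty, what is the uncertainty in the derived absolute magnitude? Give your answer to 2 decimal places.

M = m − 5 log₁₀ d + 5 = m + 5 log₁₀ p + 5, so ∂M/∂p = 5/(p ln 10).
σ_M = (5/ln 10) · (σ_p/p) = 2.1715 × 64/286.0 = 2.1715 × 0.22378 = 0.48594.

σ_M = 0.49 mag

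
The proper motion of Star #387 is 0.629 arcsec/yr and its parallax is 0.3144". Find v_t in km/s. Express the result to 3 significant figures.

9.48 km/s

d = 1/p = 1/0.3144″ = 3.1807 pc.
v_t = 4.74 × μ × d = 4.74 × 0.629 × 3.1807 = 9.4831 km/s.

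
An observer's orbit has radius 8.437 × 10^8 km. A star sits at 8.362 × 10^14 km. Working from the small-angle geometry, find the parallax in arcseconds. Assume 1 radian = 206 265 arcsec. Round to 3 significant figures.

θ ≈ B/d = (8.437 × 10^8) / (8.362 × 10^14) = 1.0090 × 10^-6 rad.
In arcseconds: 1.0090 × 10^-6 × 206265 = 0.20812″.

0.208 arcsec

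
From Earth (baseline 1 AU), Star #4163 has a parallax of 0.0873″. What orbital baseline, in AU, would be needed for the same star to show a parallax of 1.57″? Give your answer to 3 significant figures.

Parallax scales linearly with baseline: p ∝ B, so B = p_target / p_Earth × 1 AU.
B = 1.57 / 0.0873 = 17.984 AU.

18.0 AU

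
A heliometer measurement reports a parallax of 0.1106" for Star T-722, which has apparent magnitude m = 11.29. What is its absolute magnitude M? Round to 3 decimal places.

d = 1/p = 1/0.1106″ = 9.0416 pc.
m − M = 5 log₁₀(9.0416) − 5 = 4.7812 − 5 = -0.2188.
M = m − (m − M) = 11.29 − (-0.2188) = 11.509.

M = 11.509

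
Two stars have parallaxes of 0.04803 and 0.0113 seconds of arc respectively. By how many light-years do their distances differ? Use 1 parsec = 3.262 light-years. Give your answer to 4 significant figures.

d_A = 1/0.04803″ = 20.82 pc; d_B = 1/0.01130″ = 88.496 pc.
|d_B − d_A| = |88.496 − 20.82| = 67.676 pc = 67.676 × 3.262 ly = 220.76 ly.

220.8 ly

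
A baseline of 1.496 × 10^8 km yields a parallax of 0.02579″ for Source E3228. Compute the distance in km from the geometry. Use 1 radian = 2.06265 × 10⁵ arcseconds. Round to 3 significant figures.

θ = 0.02579″ = 0.02579/206265 = 1.2503 × 10^-7 rad.
d = B/θ = (1.496 × 10^8) / (1.2503 × 10^-7) = 1.1965 × 10^15 km.

1.20 × 10^15 km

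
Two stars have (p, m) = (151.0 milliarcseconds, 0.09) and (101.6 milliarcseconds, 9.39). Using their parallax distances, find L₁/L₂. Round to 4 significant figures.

L₁/L₂ = 2376

d₁ = 1/p₁ = 1/0.1510″ = 6.6225 pc; d₂ = 1/p₂ = 1/0.1016″ = 9.8425 pc.
M₁ = m₁ − 5 log₁₀ d₁ + 5 = 0.09 − 4.1051 + 5 = 0.9849.
M₂ = 9.39 − 4.9655 + 5 = 9.4245.
L₁/L₂ = 10^(0.4(M₂ − M₁)) = 10^(0.4 × 8.4396) = 10^3.37584 = 2376.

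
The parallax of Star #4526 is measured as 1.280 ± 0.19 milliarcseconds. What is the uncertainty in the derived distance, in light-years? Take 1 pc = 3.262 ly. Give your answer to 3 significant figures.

378 ly

d = 1/p, so σ_d = σ_p / p².
σ_d = 0.000190 / (0.001280)² = 0.000190 / 0.0000016384 = 115.97 pc = 115.97 × 3.262 ly = 378.29 ly.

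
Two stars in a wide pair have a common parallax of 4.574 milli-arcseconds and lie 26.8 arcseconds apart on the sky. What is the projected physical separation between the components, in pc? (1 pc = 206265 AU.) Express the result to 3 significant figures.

0.0284 pc

d = 1/p = 1/0.004574″ = 218.63 pc.
At distance d (pc), an angle of θ arcsec spans θ·d AU: s = 26.8 × 218.63 = 5859.3 AU.
= 5859.3 / 206265 = 0.028407 pc.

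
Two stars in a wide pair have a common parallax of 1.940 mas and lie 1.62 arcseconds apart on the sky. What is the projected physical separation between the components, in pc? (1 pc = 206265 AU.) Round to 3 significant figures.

d = 1/p = 1/0.001940″ = 515.46 pc.
At distance d (pc), an angle of θ arcsec spans θ·d AU: s = 1.62 × 515.46 = 835.05 AU.
= 835.05 / 206265 = 0.0040484 pc.

0.00405 pc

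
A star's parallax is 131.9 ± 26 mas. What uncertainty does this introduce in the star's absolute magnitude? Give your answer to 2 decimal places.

M = m − 5 log₁₀ d + 5 = m + 5 log₁₀ p + 5, so ∂M/∂p = 5/(p ln 10).
σ_M = (5/ln 10) · (σ_p/p) = 2.1715 × 26/131.9 = 2.1715 × 0.19712 = 0.42805.

σ_M = 0.43 mag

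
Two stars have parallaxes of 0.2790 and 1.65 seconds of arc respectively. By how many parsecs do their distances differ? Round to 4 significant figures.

2.978 pc

d_A = 1/0.2790″ = 3.5842 pc; d_B = 1/1.650″ = 0.60606 pc.
|d_B − d_A| = |0.60606 − 3.5842| = 2.9781 pc.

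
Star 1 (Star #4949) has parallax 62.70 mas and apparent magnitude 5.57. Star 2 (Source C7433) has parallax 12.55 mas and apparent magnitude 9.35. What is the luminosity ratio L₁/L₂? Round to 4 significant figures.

d₁ = 1/p₁ = 1/0.06270″ = 15.949 pc; d₂ = 1/p₂ = 1/0.01255″ = 79.681 pc.
M₁ = m₁ − 5 log₁₀ d₁ + 5 = 5.57 − 6.0137 + 5 = 4.5563.
M₂ = 9.35 − 9.5068 + 5 = 4.8432.
L₁/L₂ = 10^(0.4(M₂ − M₁)) = 10^(0.4 × 0.2869) = 10^0.11476 = 1.3024.

L₁/L₂ = 1.302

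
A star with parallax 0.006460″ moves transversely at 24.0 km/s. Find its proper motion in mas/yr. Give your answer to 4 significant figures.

d = 1/p = 1/0.006460″ = 154.8 pc.
μ = v_t / (4.74 d) = 24.0 / (4.74 × 154.8) = 24.0 / 733.75 = 0.032709 ″/yr = 32.709 mas/yr.

32.71 mas/yr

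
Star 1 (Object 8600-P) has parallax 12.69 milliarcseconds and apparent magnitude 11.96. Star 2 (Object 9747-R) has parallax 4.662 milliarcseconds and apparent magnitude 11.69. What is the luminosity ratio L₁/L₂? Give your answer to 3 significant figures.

d₁ = 1/p₁ = 1/0.01269″ = 78.802 pc; d₂ = 1/p₂ = 1/0.004662″ = 214.5 pc.
M₁ = m₁ − 5 log₁₀ d₁ + 5 = 11.96 − 9.4827 + 5 = 7.4773.
M₂ = 11.69 − 11.6571 + 5 = 5.0329.
L₁/L₂ = 10^(0.4(M₂ − M₁)) = 10^(0.4 × (-2.4444)) = 10^(-0.97776) = 0.10525.

L₁/L₂ = 0.105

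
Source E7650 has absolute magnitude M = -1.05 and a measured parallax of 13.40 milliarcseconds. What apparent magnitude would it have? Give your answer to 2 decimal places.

m = 3.31

d = 1/p = 1/0.01340″ = 74.627 pc.
m − M = 5 log₁₀ d − 5 = 5 log₁₀(74.627) − 5 = 9.3645 − 5 = 4.3645.
m = M + (m − M) = -1.05 + 4.3645 = 3.31.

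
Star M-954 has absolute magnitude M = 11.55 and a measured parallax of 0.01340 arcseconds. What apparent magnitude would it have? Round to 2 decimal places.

m = 15.91

d = 1/p = 1/0.01340″ = 74.627 pc.
m − M = 5 log₁₀ d − 5 = 5 log₁₀(74.627) − 5 = 9.3645 − 5 = 4.3645.
m = M + (m − M) = 11.55 + 4.3645 = 15.91.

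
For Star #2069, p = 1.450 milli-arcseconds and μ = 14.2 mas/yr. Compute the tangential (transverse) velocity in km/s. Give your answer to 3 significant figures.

d = 1/p = 1/0.001450″ = 689.66 pc.
μ = 14.2 mas/yr = 0.0142 ″/yr.
v_t = 4.74 × μ × d = 4.74 × 0.0142 × 689.66 = 46.42 km/s.

46.4 km/s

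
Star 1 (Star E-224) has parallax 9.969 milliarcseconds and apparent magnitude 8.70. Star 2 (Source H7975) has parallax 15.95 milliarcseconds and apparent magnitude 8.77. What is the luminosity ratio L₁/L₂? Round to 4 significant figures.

d₁ = 1/p₁ = 1/0.009969″ = 100.31 pc; d₂ = 1/p₂ = 1/0.01595″ = 62.696 pc.
M₁ = m₁ − 5 log₁₀ d₁ + 5 = 8.70 − 10.0067 + 5 = 3.6933.
M₂ = 8.77 − 8.9862 + 5 = 4.7838.
L₁/L₂ = 10^(0.4(M₂ − M₁)) = 10^(0.4 × 1.0905) = 10^0.43620 = 2.7302.

L₁/L₂ = 2.730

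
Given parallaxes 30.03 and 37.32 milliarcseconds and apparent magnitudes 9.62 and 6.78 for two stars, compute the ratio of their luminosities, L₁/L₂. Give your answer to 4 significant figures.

L₁/L₂ = 0.1129

d₁ = 1/p₁ = 1/0.03003″ = 33.3 pc; d₂ = 1/p₂ = 1/0.03732″ = 26.795 pc.
M₁ = m₁ − 5 log₁₀ d₁ + 5 = 9.62 − 7.6122 + 5 = 7.0078.
M₂ = 6.78 − 7.1403 + 5 = 4.6397.
L₁/L₂ = 10^(0.4(M₂ − M₁)) = 10^(0.4 × (-2.3681)) = 10^(-0.94724) = 0.11292.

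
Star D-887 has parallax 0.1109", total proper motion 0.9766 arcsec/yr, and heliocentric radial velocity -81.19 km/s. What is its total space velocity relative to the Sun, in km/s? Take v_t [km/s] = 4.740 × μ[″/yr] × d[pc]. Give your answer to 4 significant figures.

d = 1/p = 1/0.1109″ = 9.0171 pc.
v_t = 4.740 μ d = 4.740 × 0.9766 × 9.0171 = 41.741 km/s.
v = √(v_r² + v_t²) = √((-81.19)² + 41.741²) = √8334.13 = 91.291 km/s.

91.29 km/s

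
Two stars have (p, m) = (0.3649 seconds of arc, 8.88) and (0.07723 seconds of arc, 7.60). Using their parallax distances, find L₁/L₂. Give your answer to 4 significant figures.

L₁/L₂ = 0.01378

d₁ = 1/p₁ = 1/0.3649″ = 2.7405 pc; d₂ = 1/p₂ = 1/0.07723″ = 12.948 pc.
M₁ = m₁ − 5 log₁₀ d₁ + 5 = 8.88 − 2.1891 + 5 = 11.6909.
M₂ = 7.60 − 5.5610 + 5 = 7.0390.
L₁/L₂ = 10^(0.4(M₂ − M₁)) = 10^(0.4 × (-4.6519)) = 10^(-1.86076) = 0.01378.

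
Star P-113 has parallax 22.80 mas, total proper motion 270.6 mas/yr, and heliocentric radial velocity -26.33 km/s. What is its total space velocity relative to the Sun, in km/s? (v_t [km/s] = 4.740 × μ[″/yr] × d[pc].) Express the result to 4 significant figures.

d = 1/p = 1/0.02280″ = 43.86 pc.
μ = 270.6 mas/yr = 0.2706 ″/yr.
v_t = 4.740 μ d = 4.740 × 0.2706 × 43.86 = 56.257 km/s.
v = √(v_r² + v_t²) = √((-26.33)² + 56.257²) = √3858.12 = 62.114 km/s.

62.11 km/s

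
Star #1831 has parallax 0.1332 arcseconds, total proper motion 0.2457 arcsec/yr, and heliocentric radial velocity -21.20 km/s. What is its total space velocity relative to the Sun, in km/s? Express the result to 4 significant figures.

d = 1/p = 1/0.1332″ = 7.5075 pc.
v_t = 4.740 μ d = 4.740 × 0.2457 × 7.5075 = 8.7434 km/s.
v = √(v_r² + v_t²) = √((-21.20)² + 8.7434²) = √525.887 = 22.932 km/s.

22.93 km/s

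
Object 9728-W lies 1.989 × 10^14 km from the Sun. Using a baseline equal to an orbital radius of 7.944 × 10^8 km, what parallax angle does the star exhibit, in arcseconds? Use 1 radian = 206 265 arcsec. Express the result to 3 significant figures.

θ ≈ B/d = (7.944 × 10^8) / (1.989 × 10^14) = 3.9940 × 10^-6 rad.
In arcseconds: 3.9940 × 10^-6 × 206265 = 0.82382″.

0.824 arcsec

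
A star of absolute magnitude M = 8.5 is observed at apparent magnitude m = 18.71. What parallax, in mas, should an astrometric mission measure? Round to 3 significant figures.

0.908 mas

m − M = 18.71 − 8.5 = 10.21.
d = 10^((m−M)/5 + 1) = 10^3.042 = 1101.5 pc.
p = 1/d = 1/1101.5 = 0.00090785 arcsec = 0.90785 mas.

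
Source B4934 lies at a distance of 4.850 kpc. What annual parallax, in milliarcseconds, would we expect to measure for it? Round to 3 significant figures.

0.206 mas

d = 4.850 kpc = 4850 pc.
p = 1/d = 1/4850 = 0.00020619 arcsec.
= 0.00020619 × 1000 = 0.20619 mas.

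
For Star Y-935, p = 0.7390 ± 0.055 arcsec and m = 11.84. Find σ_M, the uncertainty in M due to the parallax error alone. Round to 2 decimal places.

M = m − 5 log₁₀ d + 5 = m + 5 log₁₀ p + 5, so ∂M/∂p = 5/(p ln 10).
σ_M = (5/ln 10) · (σ_p/p) = 2.1715 × 0.055/0.7390 = 2.1715 × 0.074425 = 0.16161.

σ_M = 0.16 mag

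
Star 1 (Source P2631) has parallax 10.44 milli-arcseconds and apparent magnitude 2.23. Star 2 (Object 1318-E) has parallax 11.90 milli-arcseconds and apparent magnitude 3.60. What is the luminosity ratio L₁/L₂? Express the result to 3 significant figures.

L₁/L₂ = 4.59

d₁ = 1/p₁ = 1/0.01044″ = 95.785 pc; d₂ = 1/p₂ = 1/0.01190″ = 84.034 pc.
M₁ = m₁ − 5 log₁₀ d₁ + 5 = 2.23 − 9.9065 + 5 = -2.6765.
M₂ = 3.60 − 9.6223 + 5 = -1.0223.
L₁/L₂ = 10^(0.4(M₂ − M₁)) = 10^(0.4 × 1.6542) = 10^0.66168 = 4.5886.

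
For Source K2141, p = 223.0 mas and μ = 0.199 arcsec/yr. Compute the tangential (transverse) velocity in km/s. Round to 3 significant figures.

d = 1/p = 1/0.2230″ = 4.4843 pc.
v_t = 4.74 × μ × d = 4.74 × 0.199 × 4.4843 = 4.2299 km/s.

4.23 km/s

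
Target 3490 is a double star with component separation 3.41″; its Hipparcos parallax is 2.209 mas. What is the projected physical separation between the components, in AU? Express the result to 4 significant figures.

d = 1/p = 1/0.002209″ = 452.69 pc.
At distance d (pc), an angle of θ arcsec spans θ·d AU: s = 3.41 × 452.69 = 1543.7 AU.

1544 AU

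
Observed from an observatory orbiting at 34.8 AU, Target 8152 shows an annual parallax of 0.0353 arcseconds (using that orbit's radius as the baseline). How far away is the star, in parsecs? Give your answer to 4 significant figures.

985.8 pc

With baseline B (in AU) and parallax p (in arcsec), d = B/p parsecs.
d = 34.8 / 0.0353 = 985.84 pc.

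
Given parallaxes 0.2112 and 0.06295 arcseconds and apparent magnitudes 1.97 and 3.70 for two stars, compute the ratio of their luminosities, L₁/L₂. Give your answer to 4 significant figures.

d₁ = 1/p₁ = 1/0.2112″ = 4.7348 pc; d₂ = 1/p₂ = 1/0.06295″ = 15.886 pc.
M₁ = m₁ − 5 log₁₀ d₁ + 5 = 1.97 − 3.3765 + 5 = 3.5935.
M₂ = 3.70 − 6.0051 + 5 = 2.6949.
L₁/L₂ = 10^(0.4(M₂ − M₁)) = 10^(0.4 × (-0.8986)) = 10^(-0.35944) = 0.43708.

L₁/L₂ = 0.4371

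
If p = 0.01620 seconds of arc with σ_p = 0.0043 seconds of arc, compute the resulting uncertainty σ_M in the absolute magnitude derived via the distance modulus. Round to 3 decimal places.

M = m − 5 log₁₀ d + 5 = m + 5 log₁₀ p + 5, so ∂M/∂p = 5/(p ln 10).
σ_M = (5/ln 10) · (σ_p/p) = 2.1715 × 0.0043/0.01620 = 2.1715 × 0.26543 = 0.57638.

σ_M = 0.576 mag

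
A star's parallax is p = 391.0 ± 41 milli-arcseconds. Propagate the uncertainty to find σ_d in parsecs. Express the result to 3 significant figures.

d = 1/p, so σ_d = σ_p / p².
σ_d = 0.0410 / (0.3910)² = 0.0410 / 0.15288 = 0.26818 pc.

0.268 pc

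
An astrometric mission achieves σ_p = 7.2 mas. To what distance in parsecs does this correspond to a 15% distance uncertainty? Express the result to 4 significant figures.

20.83 pc

σ_d/d = σ_p/p, so the condition is σ_p/p ≤ 0.15, i.e. p ≥ σ_p/0.15.
p_min = 7.2/0.15 = 48 mas = 0.048 arcsec.
d_max = 1/p_min = 1/0.048 = 20.833 pc.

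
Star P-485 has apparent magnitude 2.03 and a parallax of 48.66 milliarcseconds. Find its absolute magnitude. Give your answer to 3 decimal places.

d = 1/p = 1/0.04866″ = 20.551 pc.
m − M = 5 log₁₀(20.551) − 5 = 6.5642 − 5 = 1.5642.
M = m − (m − M) = 2.03 − 1.5642 = 0.466.

M = 0.466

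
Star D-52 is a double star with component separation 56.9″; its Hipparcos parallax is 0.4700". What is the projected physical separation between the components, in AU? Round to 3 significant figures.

d = 1/p = 1/0.4700″ = 2.1277 pc.
At distance d (pc), an angle of θ arcsec spans θ·d AU: s = 56.9 × 2.1277 = 121.07 AU.

121 AU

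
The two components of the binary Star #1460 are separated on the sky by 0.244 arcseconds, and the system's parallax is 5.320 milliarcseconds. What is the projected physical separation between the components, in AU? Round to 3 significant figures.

d = 1/p = 1/0.005320″ = 187.97 pc.
At distance d (pc), an angle of θ arcsec spans θ·d AU: s = 0.244 × 187.97 = 45.865 AU.

45.9 AU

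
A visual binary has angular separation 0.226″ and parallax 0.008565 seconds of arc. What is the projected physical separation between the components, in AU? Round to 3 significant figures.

d = 1/p = 1/0.008565″ = 116.75 pc.
At distance d (pc), an angle of θ arcsec spans θ·d AU: s = 0.226 × 116.75 = 26.386 AU.

26.4 AU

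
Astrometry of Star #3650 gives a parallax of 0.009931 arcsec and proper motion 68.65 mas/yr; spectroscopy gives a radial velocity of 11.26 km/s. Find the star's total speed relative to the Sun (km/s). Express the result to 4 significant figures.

34.65 km/s

d = 1/p = 1/0.009931″ = 100.69 pc.
μ = 68.65 mas/yr = 0.06865 ″/yr.
v_t = 4.740 μ d = 4.740 × 0.06865 × 100.69 = 32.765 km/s.
v = √(v_r² + v_t²) = √(11.26² + 32.765²) = √1200.33 = 34.646 km/s.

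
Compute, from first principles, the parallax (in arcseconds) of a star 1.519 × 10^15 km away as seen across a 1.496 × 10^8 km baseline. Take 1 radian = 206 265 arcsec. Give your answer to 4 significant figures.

θ ≈ B/d = (1.496 × 10^8) / (1.519 × 10^15) = 9.8486 × 10^-8 rad.
In arcseconds: 9.8486 × 10^-8 × 206265 = 0.020314″.

0.02031 arcsec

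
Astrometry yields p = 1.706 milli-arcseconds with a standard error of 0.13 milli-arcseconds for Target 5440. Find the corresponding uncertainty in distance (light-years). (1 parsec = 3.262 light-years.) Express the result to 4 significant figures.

d = 1/p, so σ_d = σ_p / p².
σ_d = 0.000130 / (0.001706)² = 0.000130 / 0.0000029104 = 44.667 pc = 44.667 × 3.262 ly = 145.7 ly.

145.7 ly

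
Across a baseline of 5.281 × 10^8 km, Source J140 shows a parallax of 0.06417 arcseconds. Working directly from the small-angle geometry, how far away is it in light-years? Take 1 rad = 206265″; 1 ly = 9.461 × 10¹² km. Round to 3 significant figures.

179 ly

θ = 0.06417″ = 0.06417/206265 = 3.1110 × 10^-7 rad.
d = B/θ = (5.281 × 10^8) / (3.1110 × 10^-7) = 1.6975 × 10^15 km = (1.6975 × 10^15) / (9.461 × 10^12) ly = 179.42 ly.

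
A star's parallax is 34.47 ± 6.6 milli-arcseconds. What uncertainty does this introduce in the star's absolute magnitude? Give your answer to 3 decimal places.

M = m − 5 log₁₀ d + 5 = m + 5 log₁₀ p + 5, so ∂M/∂p = 5/(p ln 10).
σ_M = (5/ln 10) · (σ_p/p) = 2.1715 × 6.6/34.47 = 2.1715 × 0.19147 = 0.41578.

σ_M = 0.416 mag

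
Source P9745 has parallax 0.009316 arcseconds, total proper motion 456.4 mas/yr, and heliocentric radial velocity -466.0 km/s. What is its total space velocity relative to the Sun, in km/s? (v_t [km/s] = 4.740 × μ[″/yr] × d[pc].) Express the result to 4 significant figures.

d = 1/p = 1/0.009316″ = 107.34 pc.
μ = 456.4 mas/yr = 0.4564 ″/yr.
v_t = 4.740 μ d = 4.740 × 0.4564 × 107.34 = 232.21 km/s.
v = √(v_r² + v_t²) = √((-466.0)² + 232.21²) = √271077 = 520.65 km/s.

520.7 km/s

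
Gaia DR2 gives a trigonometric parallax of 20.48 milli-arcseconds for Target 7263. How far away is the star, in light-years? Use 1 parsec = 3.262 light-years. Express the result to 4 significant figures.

p = 20.48 milli-arcseconds = 0.02048 arcsec.
d = 1/p = 1/0.02048 = 48.828 pc.
In light-years: 48.828 × 3.262 = 159.28 ly.

159.3 light years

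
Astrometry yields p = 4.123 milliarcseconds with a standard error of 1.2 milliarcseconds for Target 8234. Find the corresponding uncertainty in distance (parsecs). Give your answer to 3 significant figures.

d = 1/p, so σ_d = σ_p / p².
σ_d = 0.00120 / (0.004123)² = 0.00120 / 0.000016999 = 70.592 pc.

70.6 pc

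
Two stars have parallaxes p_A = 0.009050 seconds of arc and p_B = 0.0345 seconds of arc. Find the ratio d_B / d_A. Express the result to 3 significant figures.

0.262

Since d = 1/p, d_B/d_A = p_A/p_B.
= 0.009050 / 0.0345 = 0.26232.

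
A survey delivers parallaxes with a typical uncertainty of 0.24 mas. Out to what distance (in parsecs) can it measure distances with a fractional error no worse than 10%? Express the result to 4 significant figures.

416.7 pc

σ_d/d = σ_p/p, so the condition is σ_p/p ≤ 0.10, i.e. p ≥ σ_p/0.10.
p_min = 0.24/0.10 = 2.4 mas = 0.0024 arcsec.
d_max = 1/p_min = 1/0.0024 = 416.67 pc.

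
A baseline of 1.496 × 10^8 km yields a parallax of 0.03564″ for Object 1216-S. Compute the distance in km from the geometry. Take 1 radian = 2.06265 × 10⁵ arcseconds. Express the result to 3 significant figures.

θ = 0.03564″ = 0.03564/206265 = 1.7279 × 10^-7 rad.
d = B/θ = (1.496 × 10^8) / (1.7279 × 10^-7) = 8.6579 × 10^14 km.

8.66 × 10^14 km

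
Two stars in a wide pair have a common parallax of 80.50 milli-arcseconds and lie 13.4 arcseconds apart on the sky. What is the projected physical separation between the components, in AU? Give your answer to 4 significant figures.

166.5 AU

d = 1/p = 1/0.08050″ = 12.422 pc.
At distance d (pc), an angle of θ arcsec spans θ·d AU: s = 13.4 × 12.422 = 166.45 AU.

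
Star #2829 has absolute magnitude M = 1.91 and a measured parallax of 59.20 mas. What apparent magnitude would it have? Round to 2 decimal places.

m = 3.05

d = 1/p = 1/0.05920″ = 16.892 pc.
m − M = 5 log₁₀ d − 5 = 5 log₁₀(16.892) − 5 = 6.1384 − 5 = 1.1384.
m = M + (m − M) = 1.91 + 1.1384 = 3.05.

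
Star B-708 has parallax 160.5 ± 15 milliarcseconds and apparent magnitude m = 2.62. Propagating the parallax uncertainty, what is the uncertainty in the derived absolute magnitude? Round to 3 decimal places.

σ_M = 0.203 mag

M = m − 5 log₁₀ d + 5 = m + 5 log₁₀ p + 5, so ∂M/∂p = 5/(p ln 10).
σ_M = (5/ln 10) · (σ_p/p) = 2.1715 × 15/160.5 = 2.1715 × 0.093458 = 0.20294.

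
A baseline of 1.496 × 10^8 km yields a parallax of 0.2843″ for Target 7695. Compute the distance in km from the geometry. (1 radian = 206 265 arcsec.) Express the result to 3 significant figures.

θ = 0.2843″ = 0.2843/206265 = 1.3783 × 10^-6 rad.
d = B/θ = (1.496 × 10^8) / (1.3783 × 10^-6) = 1.0854 × 10^14 km.

1.09 × 10^14 km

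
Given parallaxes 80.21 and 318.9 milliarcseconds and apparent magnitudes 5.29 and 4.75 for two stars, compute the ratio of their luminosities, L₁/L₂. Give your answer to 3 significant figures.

d₁ = 1/p₁ = 1/0.08021″ = 12.467 pc; d₂ = 1/p₂ = 1/0.3189″ = 3.1358 pc.
M₁ = m₁ − 5 log₁₀ d₁ + 5 = 5.29 − 5.4788 + 5 = 4.8112.
M₂ = 4.75 − 2.4817 + 5 = 7.2683.
L₁/L₂ = 10^(0.4(M₂ − M₁)) = 10^(0.4 × 2.4571) = 10^0.98284 = 9.6126.

L₁/L₂ = 9.61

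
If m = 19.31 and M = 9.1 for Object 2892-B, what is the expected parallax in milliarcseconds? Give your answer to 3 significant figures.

0.908 mas

m − M = 19.31 − 9.1 = 10.21.
d = 10^((m−M)/5 + 1) = 10^3.042 = 1101.5 pc.
p = 1/d = 1/1101.5 = 0.00090785 arcsec = 0.90785 mas.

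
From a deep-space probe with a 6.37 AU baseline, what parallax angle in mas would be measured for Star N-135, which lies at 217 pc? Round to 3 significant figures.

29.4 mas

p (arcsec) = B (AU) / d (pc).
p = 6.37 / 217 = 0.029355 arcsec = 29.355 mas.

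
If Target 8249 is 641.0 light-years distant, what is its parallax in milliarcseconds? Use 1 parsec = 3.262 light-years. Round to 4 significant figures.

d = 641.0 ly ÷ 3.262 = 196.51 pc.
p = 1/d = 1/196.51 = 0.0050888 arcsec.
= 0.0050888 × 1000 = 5.0888 mas.

5.089 mas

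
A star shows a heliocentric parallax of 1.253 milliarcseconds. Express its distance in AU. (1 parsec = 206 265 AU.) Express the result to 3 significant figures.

1.65 × 10^8 AU

p = 1.253 milliarcseconds = 0.001253 arcsec.
d = 1/p = 1/0.001253 = 798.08 pc.
In AU: 798.08 × 206265 = 1.6462 × 10^8 AU.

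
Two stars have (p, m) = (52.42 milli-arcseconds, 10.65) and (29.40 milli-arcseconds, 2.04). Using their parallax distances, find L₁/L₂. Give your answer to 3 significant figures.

d₁ = 1/p₁ = 1/0.05242″ = 19.077 pc; d₂ = 1/p₂ = 1/0.02940″ = 34.014 pc.
M₁ = m₁ − 5 log₁₀ d₁ + 5 = 10.65 − 6.4026 + 5 = 9.2474.
M₂ = 2.04 − 7.6583 + 5 = -0.6183.
L₁/L₂ = 10^(0.4(M₂ − M₁)) = 10^(0.4 × (-9.8657)) = 10^(-3.94628) = 0.00011317.

L₁/L₂ = 0.000113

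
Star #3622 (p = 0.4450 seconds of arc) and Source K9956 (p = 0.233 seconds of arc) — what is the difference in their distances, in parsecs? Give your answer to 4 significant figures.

d_A = 1/0.4450″ = 2.2472 pc; d_B = 1/0.2330″ = 4.2918 pc.
|d_B − d_A| = |4.2918 − 2.2472| = 2.0446 pc.

2.045 pc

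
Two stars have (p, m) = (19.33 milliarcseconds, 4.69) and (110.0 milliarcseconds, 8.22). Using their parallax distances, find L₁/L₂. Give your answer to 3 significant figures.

d₁ = 1/p₁ = 1/0.01933″ = 51.733 pc; d₂ = 1/p₂ = 1/0.1100″ = 9.0909 pc.
M₁ = m₁ − 5 log₁₀ d₁ + 5 = 4.69 − 8.5688 + 5 = 1.1212.
M₂ = 8.22 − 4.7930 + 5 = 8.4270.
L₁/L₂ = 10^(0.4(M₂ − M₁)) = 10^(0.4 × 7.3058) = 10^2.92232 = 836.22.

L₁/L₂ = 836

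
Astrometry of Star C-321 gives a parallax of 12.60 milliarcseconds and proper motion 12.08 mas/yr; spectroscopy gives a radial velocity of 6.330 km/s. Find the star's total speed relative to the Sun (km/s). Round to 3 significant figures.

d = 1/p = 1/0.01260″ = 79.365 pc.
μ = 12.08 mas/yr = 0.01208 ″/yr.
v_t = 4.740 μ d = 4.740 × 0.01208 × 79.365 = 4.5444 km/s.
v = √(v_r² + v_t²) = √(6.330² + 4.5444²) = √60.7205 = 7.7923 km/s.

7.79 km/s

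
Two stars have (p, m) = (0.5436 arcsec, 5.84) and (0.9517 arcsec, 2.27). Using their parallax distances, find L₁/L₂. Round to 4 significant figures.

L₁/L₂ = 0.1144

d₁ = 1/p₁ = 1/0.5436″ = 1.8396 pc; d₂ = 1/p₂ = 1/0.9517″ = 1.0508 pc.
M₁ = m₁ − 5 log₁₀ d₁ + 5 = 5.84 − 1.3236 + 5 = 9.5164.
M₂ = 2.27 − 0.1076 + 5 = 7.1624.
L₁/L₂ = 10^(0.4(M₂ − M₁)) = 10^(0.4 × (-2.3540)) = 10^(-0.94160) = 0.11439.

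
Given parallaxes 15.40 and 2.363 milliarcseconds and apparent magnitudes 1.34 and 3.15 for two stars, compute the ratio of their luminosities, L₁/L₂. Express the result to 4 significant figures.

d₁ = 1/p₁ = 1/0.01540″ = 64.935 pc; d₂ = 1/p₂ = 1/0.002363″ = 423.19 pc.
M₁ = m₁ − 5 log₁₀ d₁ + 5 = 1.34 − 9.0624 + 5 = -2.7224.
M₂ = 3.15 − 13.1327 + 5 = -4.9827.
L₁/L₂ = 10^(0.4(M₂ − M₁)) = 10^(0.4 × (-2.2603)) = 10^(-0.90412) = 0.1247.

L₁/L₂ = 0.1247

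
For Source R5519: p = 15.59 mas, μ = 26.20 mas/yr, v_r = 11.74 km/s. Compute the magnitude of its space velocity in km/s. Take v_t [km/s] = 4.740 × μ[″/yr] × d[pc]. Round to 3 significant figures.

14.2 km/s

d = 1/p = 1/0.01559″ = 64.144 pc.
μ = 26.20 mas/yr = 0.02620 ″/yr.
v_t = 4.740 μ d = 4.740 × 0.02620 × 64.144 = 7.9659 km/s.
v = √(v_r² + v_t²) = √(11.74² + 7.9659²) = √201.283 = 14.187 km/s.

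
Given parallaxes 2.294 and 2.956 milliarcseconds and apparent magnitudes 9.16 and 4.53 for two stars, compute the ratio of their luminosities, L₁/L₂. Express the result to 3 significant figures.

d₁ = 1/p₁ = 1/0.002294″ = 435.92 pc; d₂ = 1/p₂ = 1/0.002956″ = 338.29 pc.
M₁ = m₁ − 5 log₁₀ d₁ + 5 = 9.16 − 13.1970 + 5 = 0.9630.
M₂ = 4.53 − 12.6464 + 5 = -3.1164.
L₁/L₂ = 10^(0.4(M₂ − M₁)) = 10^(0.4 × (-4.0794)) = 10^(-1.63176) = 0.023347.

L₁/L₂ = 0.0233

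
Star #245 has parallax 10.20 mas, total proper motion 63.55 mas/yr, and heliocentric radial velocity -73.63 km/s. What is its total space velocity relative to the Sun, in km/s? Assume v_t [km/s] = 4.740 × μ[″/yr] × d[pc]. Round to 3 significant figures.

d = 1/p = 1/0.01020″ = 98.039 pc.
μ = 63.55 mas/yr = 0.06355 ″/yr.
v_t = 4.740 μ d = 4.740 × 0.06355 × 98.039 = 29.532 km/s.
v = √(v_r² + v_t²) = √((-73.63)² + 29.532²) = √6293.52 = 79.332 km/s.

79.3 km/s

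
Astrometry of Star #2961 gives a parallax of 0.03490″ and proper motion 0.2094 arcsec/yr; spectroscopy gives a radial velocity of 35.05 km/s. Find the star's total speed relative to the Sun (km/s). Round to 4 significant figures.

d = 1/p = 1/0.03490″ = 28.653 pc.
v_t = 4.740 μ d = 4.740 × 0.2094 × 28.653 = 28.44 km/s.
v = √(v_r² + v_t²) = √(35.05² + 28.44²) = √2037.34 = 45.137 km/s.

45.14 km/s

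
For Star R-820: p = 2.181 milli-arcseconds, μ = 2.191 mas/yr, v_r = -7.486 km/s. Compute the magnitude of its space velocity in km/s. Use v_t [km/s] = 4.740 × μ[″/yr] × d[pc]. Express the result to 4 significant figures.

d = 1/p = 1/0.002181″ = 458.51 pc.
μ = 2.191 mas/yr = 0.002191 ″/yr.
v_t = 4.740 μ d = 4.740 × 0.002191 × 458.51 = 4.7618 km/s.
v = √(v_r² + v_t²) = √((-7.486)² + 4.7618²) = √78.7149 = 8.8721 km/s.

8.872 km/s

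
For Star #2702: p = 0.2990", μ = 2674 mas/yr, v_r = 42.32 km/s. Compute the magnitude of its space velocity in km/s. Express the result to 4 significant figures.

d = 1/p = 1/0.2990″ = 3.3445 pc.
μ = 2674 mas/yr = 2.674 ″/yr.
v_t = 4.740 μ d = 4.740 × 2.674 × 3.3445 = 42.391 km/s.
v = √(v_r² + v_t²) = √(42.32² + 42.391²) = √3587.98 = 59.9 km/s.

59.90 km/s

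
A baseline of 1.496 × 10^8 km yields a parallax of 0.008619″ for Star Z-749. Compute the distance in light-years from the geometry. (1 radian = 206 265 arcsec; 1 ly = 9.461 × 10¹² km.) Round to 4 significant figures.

378.4 ly

θ = 0.008619″ = 0.008619/206265 = 4.1786 × 10^-8 rad.
d = B/θ = (1.496 × 10^8) / (4.1786 × 10^-8) = 3.5801 × 10^15 km = (3.5801 × 10^15) / (9.461 × 10^12) ly = 378.41 ly.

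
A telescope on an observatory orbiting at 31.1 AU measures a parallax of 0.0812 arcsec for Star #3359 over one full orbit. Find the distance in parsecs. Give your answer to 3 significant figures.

383 pc

With baseline B (in AU) and parallax p (in arcsec), d = B/p parsecs.
d = 31.1 / 0.0812 = 383 pc.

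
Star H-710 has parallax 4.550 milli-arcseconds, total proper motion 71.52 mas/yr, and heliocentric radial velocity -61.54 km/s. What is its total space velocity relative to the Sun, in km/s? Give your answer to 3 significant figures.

96.6 km/s

d = 1/p = 1/0.004550″ = 219.78 pc.
μ = 71.52 mas/yr = 0.07152 ″/yr.
v_t = 4.740 μ d = 4.740 × 0.07152 × 219.78 = 74.506 km/s.
v = √(v_r² + v_t²) = √((-61.54)² + 74.506²) = √9338.32 = 96.635 km/s.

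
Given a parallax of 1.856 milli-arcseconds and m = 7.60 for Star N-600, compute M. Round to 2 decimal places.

M = -1.06

d = 1/p = 1/0.001856″ = 538.79 pc.
m − M = 5 log₁₀(538.79) − 5 = 13.6571 − 5 = 8.6571.
M = m − (m − M) = 7.60 − 8.6571 = -1.06.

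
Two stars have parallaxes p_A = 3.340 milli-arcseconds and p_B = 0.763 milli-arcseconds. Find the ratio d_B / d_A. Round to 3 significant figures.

4.38

Since d = 1/p, d_B/d_A = p_A/p_B.
= 3.340 / 0.763 = 4.3775.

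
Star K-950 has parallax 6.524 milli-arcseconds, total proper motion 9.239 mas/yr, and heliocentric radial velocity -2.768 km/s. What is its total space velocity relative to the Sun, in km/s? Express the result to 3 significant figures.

7.26 km/s

d = 1/p = 1/0.006524″ = 153.28 pc.
μ = 9.239 mas/yr = 0.009239 ″/yr.
v_t = 4.740 μ d = 4.740 × 0.009239 × 153.28 = 6.7126 km/s.
v = √(v_r² + v_t²) = √((-2.768)² + 6.7126²) = √52.7208 = 7.2609 km/s.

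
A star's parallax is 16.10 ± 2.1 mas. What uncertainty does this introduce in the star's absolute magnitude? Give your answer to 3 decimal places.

M = m − 5 log₁₀ d + 5 = m + 5 log₁₀ p + 5, so ∂M/∂p = 5/(p ln 10).
σ_M = (5/ln 10) · (σ_p/p) = 2.1715 × 2.1/16.10 = 2.1715 × 0.13043 = 0.28323.

σ_M = 0.283 mag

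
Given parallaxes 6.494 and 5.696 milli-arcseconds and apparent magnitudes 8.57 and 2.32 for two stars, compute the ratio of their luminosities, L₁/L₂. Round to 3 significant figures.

d₁ = 1/p₁ = 1/0.006494″ = 153.99 pc; d₂ = 1/p₂ = 1/0.005696″ = 175.56 pc.
M₁ = m₁ − 5 log₁₀ d₁ + 5 = 8.57 − 10.9375 + 5 = 2.6325.
M₂ = 2.32 − 11.2221 + 5 = -3.9021.
L₁/L₂ = 10^(0.4(M₂ − M₁)) = 10^(0.4 × (-6.5346)) = 10^(-2.61384) = 0.0024331.

L₁/L₂ = 0.00243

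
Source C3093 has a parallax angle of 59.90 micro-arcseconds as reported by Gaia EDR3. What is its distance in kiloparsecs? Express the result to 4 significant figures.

16.69 kpc

p = 59.90 micro-arcseconds = 0.00005990 arcsec.
d = 1/p = 1/0.00005990 = 16694 pc.
= 16.694 kpc.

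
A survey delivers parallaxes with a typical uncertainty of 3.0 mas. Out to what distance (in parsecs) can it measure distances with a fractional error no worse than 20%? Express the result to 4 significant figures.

σ_d/d = σ_p/p, so the condition is σ_p/p ≤ 0.20, i.e. p ≥ σ_p/0.20.
p_min = 3.0/0.20 = 15 mas = 0.015 arcsec.
d_max = 1/p_min = 1/0.015 = 66.667 pc.

66.67 pc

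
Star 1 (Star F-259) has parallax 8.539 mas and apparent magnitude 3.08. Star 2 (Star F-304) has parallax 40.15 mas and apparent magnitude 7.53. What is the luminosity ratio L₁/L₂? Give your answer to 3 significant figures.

L₁/L₂ = 1330

d₁ = 1/p₁ = 1/0.008539″ = 117.11 pc; d₂ = 1/p₂ = 1/0.04015″ = 24.907 pc.
M₁ = m₁ − 5 log₁₀ d₁ + 5 = 3.08 − 10.3430 + 5 = -2.2630.
M₂ = 7.53 − 6.9816 + 5 = 5.5484.
L₁/L₂ = 10^(0.4(M₂ − M₁)) = 10^(0.4 × 7.8114) = 10^3.12456 = 1332.2.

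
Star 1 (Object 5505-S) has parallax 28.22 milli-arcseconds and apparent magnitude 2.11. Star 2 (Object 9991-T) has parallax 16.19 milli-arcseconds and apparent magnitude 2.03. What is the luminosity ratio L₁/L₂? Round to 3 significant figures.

d₁ = 1/p₁ = 1/0.02822″ = 35.436 pc; d₂ = 1/p₂ = 1/0.01619″ = 61.767 pc.
M₁ = m₁ − 5 log₁₀ d₁ + 5 = 2.11 − 7.7472 + 5 = -0.6372.
M₂ = 2.03 − 8.9538 + 5 = -1.9238.
L₁/L₂ = 10^(0.4(M₂ − M₁)) = 10^(0.4 × (-1.2866)) = 10^(-0.51464) = 0.30575.

L₁/L₂ = 0.306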